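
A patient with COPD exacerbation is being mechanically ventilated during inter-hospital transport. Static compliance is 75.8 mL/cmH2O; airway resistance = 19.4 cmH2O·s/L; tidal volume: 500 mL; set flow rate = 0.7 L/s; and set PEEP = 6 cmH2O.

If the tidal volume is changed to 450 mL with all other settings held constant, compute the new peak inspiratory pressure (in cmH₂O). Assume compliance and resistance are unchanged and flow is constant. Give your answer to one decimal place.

25.5

PIP = Vt/C + R·V̇ + PEEP (constant-flow equation of motion).
Only the elastic term changes: ΔPIP = ΔVt / C = (450 − 500) / 75.8 = -0.6596 cmH2O.
Original PIP = 500/75.8 + 19.4×0.7 + 6 = 26.176 cmH2O; new PIP = 26.176 + (-0.6596) = 25.516 cmH2O.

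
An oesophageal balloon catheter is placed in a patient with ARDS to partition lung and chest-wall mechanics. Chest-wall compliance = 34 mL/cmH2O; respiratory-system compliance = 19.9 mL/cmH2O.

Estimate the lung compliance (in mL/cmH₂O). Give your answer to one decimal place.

1/CL = 1/Crs − 1/Ccw.
1/CL = 1/19.9 − 1/34 = 0.02084.
CL = 47.985 mL/cmH2O.

48.0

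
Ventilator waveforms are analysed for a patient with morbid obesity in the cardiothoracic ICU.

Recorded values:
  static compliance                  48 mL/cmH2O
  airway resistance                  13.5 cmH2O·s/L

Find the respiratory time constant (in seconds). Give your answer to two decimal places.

0.65

τ = R × C = 13.5 × 48 mL/cmH2O = 13.5 × 0.048 L/cmH2O = 0.648 s.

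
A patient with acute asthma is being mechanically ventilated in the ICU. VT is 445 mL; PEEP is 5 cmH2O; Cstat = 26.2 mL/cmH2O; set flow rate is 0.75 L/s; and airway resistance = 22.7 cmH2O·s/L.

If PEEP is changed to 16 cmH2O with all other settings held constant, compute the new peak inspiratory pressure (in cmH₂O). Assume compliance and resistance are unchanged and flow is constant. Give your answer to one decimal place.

50.0

PIP = Vt/C + R·V̇ + PEEP (constant-flow equation of motion).
Only the baseline term changes: ΔPIP = ΔPEEP = 16 − 5 = 11.0 cmH2O.
Original PIP = 445/26.2 + 22.7×0.75 + 5 = 39.01 cmH2O; new PIP = 39.01 + (11.0) = 50.01 cmH2O.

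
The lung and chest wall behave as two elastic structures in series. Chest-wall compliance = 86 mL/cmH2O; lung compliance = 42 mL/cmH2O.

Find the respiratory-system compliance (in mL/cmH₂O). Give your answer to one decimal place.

Lung and chest wall are elastances in series: 1/Crs = 1/CL + 1/Ccw.
1/Crs = 1/42 + 1/86 = 0.03544.
Crs = 28.217 mL/cmH2O.

28.2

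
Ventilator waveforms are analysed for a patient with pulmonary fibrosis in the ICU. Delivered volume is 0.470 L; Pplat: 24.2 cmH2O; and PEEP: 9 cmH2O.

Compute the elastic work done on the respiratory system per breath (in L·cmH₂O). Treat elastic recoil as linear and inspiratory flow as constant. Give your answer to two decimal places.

3.57

Elastic work ≈ ½ × (Pplat − PEEP) × Vt = 0.5 × (24.2 − 9) × 0.470 L = 0.5 × 15.2 × 0.470 = 3.572 L·cmH2O.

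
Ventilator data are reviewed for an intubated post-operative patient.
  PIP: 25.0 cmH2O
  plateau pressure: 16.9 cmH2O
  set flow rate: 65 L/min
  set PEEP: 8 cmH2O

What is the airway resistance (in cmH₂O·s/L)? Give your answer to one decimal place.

7.5

Flow: 65 L/min ÷ 60 = 1.0833 L/s.
Raw = (PIP − Pplat) / flow = (25.0 − 16.9) / 1.0833 = 8.1 / 1.0833 = 7.477 cmH2O·s/L.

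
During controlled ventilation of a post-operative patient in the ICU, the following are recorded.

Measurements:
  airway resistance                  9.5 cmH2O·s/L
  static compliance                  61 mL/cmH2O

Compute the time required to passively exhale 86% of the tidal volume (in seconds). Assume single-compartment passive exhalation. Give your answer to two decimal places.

τ = R × C = 9.5 × 61 mL/cmH2O = 9.5 × 0.061 L/cmH2O = 0.5795 s.
Exhaled fraction f = 1 − e^(−t/τ) → t = −τ·ln(1 − f) = −0.5795·ln(0.14) = 1.139 s.

1.14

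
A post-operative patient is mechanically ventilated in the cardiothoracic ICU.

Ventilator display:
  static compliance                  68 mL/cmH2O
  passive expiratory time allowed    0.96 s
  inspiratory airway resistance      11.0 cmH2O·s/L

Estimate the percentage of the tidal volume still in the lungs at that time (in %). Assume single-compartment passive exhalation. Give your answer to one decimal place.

27.7

τ = R × C = 11.0 × 68 mL/cmH2O = 11.0 × 0.068 L/cmH2O = 0.748 s.
Passive exhalation: V(t)/V₀ = e^(−t/τ) = e^(−0.96/0.748) = 0.2771.
Fraction remaining = 0.2771 → 27.71%.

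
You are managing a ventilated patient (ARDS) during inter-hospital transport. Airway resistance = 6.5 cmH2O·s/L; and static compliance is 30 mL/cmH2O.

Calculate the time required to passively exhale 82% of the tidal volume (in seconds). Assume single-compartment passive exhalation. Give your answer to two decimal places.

0.33

τ = R × C = 6.5 × 30 mL/cmH2O = 6.5 × 0.030 L/cmH2O = 0.195 s.
Exhaled fraction f = 1 − e^(−t/τ) → t = −τ·ln(1 − f) = −0.195·ln(0.18) = 0.3344 s.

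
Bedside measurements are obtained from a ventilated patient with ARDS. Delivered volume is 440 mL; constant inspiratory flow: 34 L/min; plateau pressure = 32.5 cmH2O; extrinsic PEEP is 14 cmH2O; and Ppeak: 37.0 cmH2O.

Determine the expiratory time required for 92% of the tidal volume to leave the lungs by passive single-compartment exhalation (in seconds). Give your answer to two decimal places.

Flow: 34 L/min ÷ 60 = 0.5667 L/s.
R = (PIP − Pplat)/V̇ = (37.0 − 32.5) / 0.5667 = 4.5/0.5667 = 7.941 cmH2O·s/L.
C = Vt/(Pplat − PEEP) = 440.0 / (32.5 − 14) = 440.0/18.5 = 23.784 mL/cmH2O.
τ = R × C = 7.941 × 0.02378 L/cmH2O = 0.1888 s.
t = −τ·ln(1 − 0.92) = −0.1888·ln(0.08) = 0.4769 s.

0.48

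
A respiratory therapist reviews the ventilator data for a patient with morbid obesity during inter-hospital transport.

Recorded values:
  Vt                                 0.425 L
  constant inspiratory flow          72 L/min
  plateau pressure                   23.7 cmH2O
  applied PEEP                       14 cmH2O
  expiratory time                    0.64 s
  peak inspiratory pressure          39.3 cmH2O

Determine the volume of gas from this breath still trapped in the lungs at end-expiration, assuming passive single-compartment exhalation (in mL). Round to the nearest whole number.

Flow: 72 L/min ÷ 60 = 1.2 L/s.
R = (PIP − Pplat)/V̇ = (39.3 − 23.7) / 1.2 = 15.6/1.2 = 13.0 cmH2O·s/L.
C = Vt/(Pplat − PEEP) = 425.0 / (23.7 − 14) = 425.0/9.7 = 43.814 mL/cmH2O.
τ = R × C = 13.0 × 0.04381 L/cmH2O = 0.5695 s.
Fraction remaining = e^(−Te/τ) = e^(−0.64/0.5695) = 0.325.
Trapped volume = 425.0 × 0.325 = 138.13 mL.

138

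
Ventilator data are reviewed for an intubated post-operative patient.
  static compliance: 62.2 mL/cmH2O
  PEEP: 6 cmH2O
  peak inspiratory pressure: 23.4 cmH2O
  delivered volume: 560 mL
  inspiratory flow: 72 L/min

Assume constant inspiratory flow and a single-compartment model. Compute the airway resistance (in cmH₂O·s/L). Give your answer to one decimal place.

Flow: 72 L/min ÷ 60 = 1.2 L/s.
Equation of motion (constant flow): PIP = Vt/C + R·V̇ + PEEP.
R·V̇ = PIP − Vt/C − PEEP = 23.4 − 560/62.2 − 6 = 23.4 − 9.003 − 6 = 8.397 cmH2O.
R = 8.397 / 1.2 = 6.998 cmH2O·s/L.

7.0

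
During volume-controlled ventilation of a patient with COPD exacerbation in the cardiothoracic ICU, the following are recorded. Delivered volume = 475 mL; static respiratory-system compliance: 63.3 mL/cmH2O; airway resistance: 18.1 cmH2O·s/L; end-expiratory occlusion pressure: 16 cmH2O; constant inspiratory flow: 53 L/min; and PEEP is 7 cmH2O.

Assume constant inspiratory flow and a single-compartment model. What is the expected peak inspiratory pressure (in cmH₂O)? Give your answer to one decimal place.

39.5

Flow: 53 L/min ÷ 60 = 0.8833 L/s.
Total PEEP = 16 cmH2O (set 7 + intrinsic 9); this is the baseline alveolar pressure.
Equation of motion (constant flow): PIP = Vt/C + R·V̇ + PEEP.
PIP = 475/63.3 + 18.1×0.8833 + 16 = 7.504 + 15.988 + 16 = 39.492 cmH2O.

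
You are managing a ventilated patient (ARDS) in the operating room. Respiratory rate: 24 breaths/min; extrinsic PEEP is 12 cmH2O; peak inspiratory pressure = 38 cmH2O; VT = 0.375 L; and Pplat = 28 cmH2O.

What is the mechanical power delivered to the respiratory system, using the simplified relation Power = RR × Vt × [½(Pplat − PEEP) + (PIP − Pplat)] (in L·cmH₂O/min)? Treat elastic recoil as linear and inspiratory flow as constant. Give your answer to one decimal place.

162.0

Per-breath work = Vt × [½(Pplat−PEEP) + (PIP−Pplat)] = 0.375 × [0.5×16.0 + 10.0] = 0.375 × 18.0 = 6.75 L·cmH2O.
Power = 24 × 6.75 = 162.0 L·cmH2O/min.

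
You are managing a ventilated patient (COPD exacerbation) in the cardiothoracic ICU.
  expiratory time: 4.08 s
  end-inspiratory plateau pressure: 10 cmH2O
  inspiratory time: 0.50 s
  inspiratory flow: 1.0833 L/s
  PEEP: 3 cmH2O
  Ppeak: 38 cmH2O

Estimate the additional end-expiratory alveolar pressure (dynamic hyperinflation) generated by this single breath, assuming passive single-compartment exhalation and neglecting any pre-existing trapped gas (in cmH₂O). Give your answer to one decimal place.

0.9

Vt = flow × Ti = 1.0833 L/s × 0.50 s × 1000 mL/L = 541.65 mL.
R = (PIP − Pplat)/V̇ = (38 − 10) / 1.0833 = 28.0/1.0833 = 25.847 cmH2O·s/L.
C = Vt/(Pplat − PEEP) = 541.65 / (10 − 3) = 541.65/7.0 = 77.379 mL/cmH2O.
τ = R × C = 25.847 × 0.07738 L/cmH2O = 2.0 s.
Fraction remaining = e^(−Te/τ) = e^(−4.08/2.0) = 0.13; trapped volume = 541.65 × 0.13 = 70.415 mL.
Additional alveolar pressure from trapping ≈ V_trapped / C = 70.415 / 77.379 = 0.91 cmH2O.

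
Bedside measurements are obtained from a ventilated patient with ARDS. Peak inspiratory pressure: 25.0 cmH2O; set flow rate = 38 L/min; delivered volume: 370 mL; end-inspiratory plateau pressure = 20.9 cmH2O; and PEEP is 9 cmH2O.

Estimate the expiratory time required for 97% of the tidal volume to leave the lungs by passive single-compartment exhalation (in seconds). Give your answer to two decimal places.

0.71

Flow: 38 L/min ÷ 60 = 0.6333 L/s.
R = (PIP − Pplat)/V̇ = (25.0 − 20.9) / 0.6333 = 4.1/0.6333 = 6.474 cmH2O·s/L.
C = Vt/(Pplat − PEEP) = 370.0 / (20.9 − 9) = 370.0/11.9 = 31.092 mL/cmH2O.
τ = R × C = 6.474 × 0.03109 L/cmH2O = 0.2013 s.
t = −τ·ln(1 − 0.97) = −0.2013·ln(0.03) = 0.7059 s.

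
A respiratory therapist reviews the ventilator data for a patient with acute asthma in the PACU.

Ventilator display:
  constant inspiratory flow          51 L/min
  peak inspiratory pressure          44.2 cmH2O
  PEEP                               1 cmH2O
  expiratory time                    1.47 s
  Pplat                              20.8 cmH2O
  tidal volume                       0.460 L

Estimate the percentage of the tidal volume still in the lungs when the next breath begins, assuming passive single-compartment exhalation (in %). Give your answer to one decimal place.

Flow: 51 L/min ÷ 60 = 0.85 L/s.
R = (PIP − Pplat)/V̇ = (44.2 − 20.8) / 0.85 = 23.4/0.85 = 27.529 cmH2O·s/L.
C = Vt/(Pplat − PEEP) = 460.0 / (20.8 − 1) = 460.0/19.8 = 23.232 mL/cmH2O.
τ = R × C = 27.529 × 0.02323 L/cmH2O = 0.6395 s.
Fraction remaining at end-expiration = e^(−Te/τ) = e^(−1.47/0.6395) = 0.1004 → 10.04%.

10.0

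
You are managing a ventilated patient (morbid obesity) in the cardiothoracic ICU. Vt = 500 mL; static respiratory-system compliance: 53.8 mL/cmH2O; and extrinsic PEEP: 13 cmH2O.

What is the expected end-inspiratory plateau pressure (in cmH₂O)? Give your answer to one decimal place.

Pplat = PEEP + Vt / Cstat = 13 + 500 / 53.8 = 13 + 9.294 = 22.294 cmH2O.

22.3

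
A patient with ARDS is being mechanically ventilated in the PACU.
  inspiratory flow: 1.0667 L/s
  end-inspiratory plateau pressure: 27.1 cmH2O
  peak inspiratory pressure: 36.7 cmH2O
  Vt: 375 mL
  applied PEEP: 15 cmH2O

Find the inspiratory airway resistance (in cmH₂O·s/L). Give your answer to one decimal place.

9.0

Raw = (PIP − Pplat) / flow = (36.7 − 27.1) / 1.0667 = 9.6 / 1.0667 = 9.0 cmH2O·s/L.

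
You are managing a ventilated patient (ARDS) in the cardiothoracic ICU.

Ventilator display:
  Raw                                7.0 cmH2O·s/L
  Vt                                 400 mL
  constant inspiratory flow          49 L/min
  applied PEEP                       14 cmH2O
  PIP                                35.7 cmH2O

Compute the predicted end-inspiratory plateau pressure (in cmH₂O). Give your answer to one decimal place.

Flow: 49 L/min ÷ 60 = 0.8167 L/s.
Pplat = PIP − Raw × flow = 35.7 − 7.0 × 0.8167 = 35.7 − 5.717 = 29.983 cmH2O.

30.0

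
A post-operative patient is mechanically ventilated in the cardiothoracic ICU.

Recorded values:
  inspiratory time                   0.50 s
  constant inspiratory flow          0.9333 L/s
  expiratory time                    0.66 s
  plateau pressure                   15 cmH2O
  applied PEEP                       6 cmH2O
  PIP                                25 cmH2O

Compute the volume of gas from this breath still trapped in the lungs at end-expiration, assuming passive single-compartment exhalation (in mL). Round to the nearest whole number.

142

Vt = flow × Ti = 0.9333 L/s × 0.50 s × 1000 mL/L = 466.65 mL.
R = (PIP − Pplat)/V̇ = (25 − 15) / 0.9333 = 10.0/0.9333 = 10.715 cmH2O·s/L.
C = Vt/(Pplat − PEEP) = 466.65 / (15 − 6) = 466.65/9.0 = 51.85 mL/cmH2O.
τ = R × C = 10.715 × 0.05185 L/cmH2O = 0.5556 s.
Fraction remaining = e^(−Te/τ) = e^(−0.66/0.5556) = 0.3049.
Trapped volume = 466.65 × 0.3049 = 142.28 mL.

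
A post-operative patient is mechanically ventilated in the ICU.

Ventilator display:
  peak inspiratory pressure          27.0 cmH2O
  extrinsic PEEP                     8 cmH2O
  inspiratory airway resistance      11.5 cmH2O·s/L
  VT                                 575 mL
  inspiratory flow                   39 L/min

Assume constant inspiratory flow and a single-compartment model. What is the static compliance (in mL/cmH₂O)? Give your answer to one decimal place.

Flow: 39 L/min ÷ 60 = 0.65 L/s.
Equation of motion (constant flow): PIP = Vt/C + R·V̇ + PEEP.
Vt/C = PIP − R·V̇ − PEEP = 27.0 − 11.5×0.65 − 8 = 27.0 − 7.475 − 8 = 11.525 cmH2O.
C = Vt / 11.525 = 575 / 11.525 = 49.892 mL/cmH2O.

49.9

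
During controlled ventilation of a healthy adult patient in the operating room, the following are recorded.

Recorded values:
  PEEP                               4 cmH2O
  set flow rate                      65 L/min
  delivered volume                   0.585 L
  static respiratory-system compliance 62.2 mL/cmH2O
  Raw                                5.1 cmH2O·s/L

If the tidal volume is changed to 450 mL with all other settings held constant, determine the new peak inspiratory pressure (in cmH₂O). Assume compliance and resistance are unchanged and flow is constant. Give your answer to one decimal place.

16.8

Flow: 65 L/min ÷ 60 = 1.0833 L/s.
PIP = Vt/C + R·V̇ + PEEP (constant-flow equation of motion).
Only the elastic term changes: ΔPIP = ΔVt / C = (450 − 585) / 62.2 = -2.17 cmH2O.
Original PIP = 585/62.2 + 5.1×1.0833 + 4 = 18.93 cmH2O; new PIP = 18.93 + (-2.17) = 16.76 cmH2O.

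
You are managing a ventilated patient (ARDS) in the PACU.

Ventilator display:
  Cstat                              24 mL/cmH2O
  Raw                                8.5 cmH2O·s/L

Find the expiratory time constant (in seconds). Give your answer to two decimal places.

τ = R × C = 8.5 × 24 mL/cmH2O = 8.5 × 0.024 L/cmH2O = 0.204 s.

0.20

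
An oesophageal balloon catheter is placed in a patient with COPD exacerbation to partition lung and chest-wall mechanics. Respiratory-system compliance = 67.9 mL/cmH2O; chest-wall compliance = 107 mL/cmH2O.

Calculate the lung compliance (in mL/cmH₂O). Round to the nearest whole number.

186

1/CL = 1/Crs − 1/Ccw.
1/CL = 1/67.9 − 1/107 = 0.005382.
CL = 185.8 mL/cmH2O.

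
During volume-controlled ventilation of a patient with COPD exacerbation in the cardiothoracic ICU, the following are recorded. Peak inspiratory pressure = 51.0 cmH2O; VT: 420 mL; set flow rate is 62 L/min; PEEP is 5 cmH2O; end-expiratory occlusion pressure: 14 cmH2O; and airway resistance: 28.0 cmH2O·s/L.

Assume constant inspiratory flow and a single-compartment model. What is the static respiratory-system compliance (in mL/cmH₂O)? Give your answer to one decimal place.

Flow: 62 L/min ÷ 60 = 1.0333 L/s.
Total PEEP = 14 cmH2O (set 5 + intrinsic 9); this is the baseline alveolar pressure.
Equation of motion (constant flow): PIP = Vt/C + R·V̇ + PEEP.
Vt/C = PIP − R·V̇ − PEEP = 51.0 − 28.0×1.0333 − 14 = 51.0 − 28.932 − 14 = 8.068 cmH2O.
C = Vt / 8.068 = 420 / 8.068 = 52.058 mL/cmH2O.

52.1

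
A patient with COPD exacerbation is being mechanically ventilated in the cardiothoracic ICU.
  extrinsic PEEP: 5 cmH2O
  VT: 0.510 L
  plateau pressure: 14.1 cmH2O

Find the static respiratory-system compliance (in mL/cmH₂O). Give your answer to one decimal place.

Cstat = Vt / (Pplat − PEEP) = 510 / (14.1 − 5) = 510 / 9.1 = 56.044 mL/cmH2O.

56.0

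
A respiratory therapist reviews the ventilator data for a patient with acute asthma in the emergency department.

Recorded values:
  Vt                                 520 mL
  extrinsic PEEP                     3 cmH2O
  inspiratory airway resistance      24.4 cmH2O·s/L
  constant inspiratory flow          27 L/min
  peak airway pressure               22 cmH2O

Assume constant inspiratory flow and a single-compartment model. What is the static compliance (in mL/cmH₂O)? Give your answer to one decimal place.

64.8

Flow: 27 L/min ÷ 60 = 0.45 L/s.
Equation of motion (constant flow): PIP = Vt/C + R·V̇ + PEEP.
Vt/C = PIP − R·V̇ − PEEP = 22 − 24.4×0.45 − 3 = 22 − 10.98 − 3 = 8.02 cmH2O.
C = Vt / 8.02 = 520 / 8.02 = 64.838 mL/cmH2O.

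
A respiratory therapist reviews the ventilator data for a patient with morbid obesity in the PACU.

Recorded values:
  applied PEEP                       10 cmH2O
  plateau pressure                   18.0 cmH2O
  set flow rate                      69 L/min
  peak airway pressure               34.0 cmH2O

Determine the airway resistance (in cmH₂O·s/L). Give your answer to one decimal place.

Flow: 69 L/min ÷ 60 = 1.15 L/s.
Raw = (PIP − Pplat) / flow = (34.0 − 18.0) / 1.15 = 16.0 / 1.15 = 13.913 cmH2O·s/L.

13.9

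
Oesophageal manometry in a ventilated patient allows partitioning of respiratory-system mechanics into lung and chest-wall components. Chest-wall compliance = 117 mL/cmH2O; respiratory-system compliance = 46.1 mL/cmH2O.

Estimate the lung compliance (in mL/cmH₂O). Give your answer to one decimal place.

76.1

1/CL = 1/Crs − 1/Ccw.
1/CL = 1/46.1 − 1/117 = 0.01314.
CL = 76.104 mL/cmH2O.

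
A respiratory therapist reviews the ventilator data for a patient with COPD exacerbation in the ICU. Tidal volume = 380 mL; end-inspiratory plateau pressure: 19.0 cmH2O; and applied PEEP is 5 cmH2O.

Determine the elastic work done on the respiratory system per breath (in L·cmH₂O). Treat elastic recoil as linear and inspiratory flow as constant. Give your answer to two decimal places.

Elastic work ≈ ½ × (Pplat − PEEP) × Vt = 0.5 × (19.0 − 5) × 0.380 L = 0.5 × 14.0 × 0.380 = 2.66 L·cmH2O.

2.66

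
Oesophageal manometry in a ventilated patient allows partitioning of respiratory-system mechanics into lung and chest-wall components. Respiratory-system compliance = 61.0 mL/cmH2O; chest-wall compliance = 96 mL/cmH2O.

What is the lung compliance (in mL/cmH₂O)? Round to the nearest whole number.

1/CL = 1/Crs − 1/Ccw.
1/CL = 1/61.0 − 1/96 = 0.005977.
CL = 167.31 mL/cmH2O.

167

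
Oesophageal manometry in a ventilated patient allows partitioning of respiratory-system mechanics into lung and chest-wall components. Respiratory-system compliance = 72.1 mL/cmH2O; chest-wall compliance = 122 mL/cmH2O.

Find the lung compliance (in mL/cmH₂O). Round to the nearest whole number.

1/CL = 1/Crs − 1/Ccw.
1/CL = 1/72.1 − 1/122 = 0.005673.
CL = 176.27 mL/cmH2O.

176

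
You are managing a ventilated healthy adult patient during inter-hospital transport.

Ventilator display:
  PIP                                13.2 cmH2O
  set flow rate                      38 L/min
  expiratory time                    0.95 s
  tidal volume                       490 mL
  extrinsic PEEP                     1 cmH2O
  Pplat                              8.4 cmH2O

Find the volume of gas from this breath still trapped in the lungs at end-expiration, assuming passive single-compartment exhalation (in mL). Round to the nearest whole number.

74

Flow: 38 L/min ÷ 60 = 0.6333 L/s.
R = (PIP − Pplat)/V̇ = (13.2 − 8.4) / 0.6333 = 4.8/0.6333 = 7.579 cmH2O·s/L.
C = Vt/(Pplat − PEEP) = 490.0 / (8.4 − 1) = 490.0/7.4 = 66.216 mL/cmH2O.
τ = R × C = 7.579 × 0.06622 L/cmH2O = 0.5019 s.
Fraction remaining = e^(−Te/τ) = e^(−0.95/0.5019) = 0.1506.
Trapped volume = 490.0 × 0.1506 = 73.794 mL.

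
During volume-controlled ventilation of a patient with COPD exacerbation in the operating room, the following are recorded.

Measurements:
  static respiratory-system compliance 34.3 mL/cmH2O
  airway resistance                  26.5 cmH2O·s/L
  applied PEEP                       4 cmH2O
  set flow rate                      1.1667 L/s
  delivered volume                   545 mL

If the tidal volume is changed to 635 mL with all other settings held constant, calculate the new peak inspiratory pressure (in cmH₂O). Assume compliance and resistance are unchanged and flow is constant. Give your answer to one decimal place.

53.4

PIP = Vt/C + R·V̇ + PEEP (constant-flow equation of motion).
Only the elastic term changes: ΔPIP = ΔVt / C = (635 − 545) / 34.3 = 2.624 cmH2O.
Original PIP = 545/34.3 + 26.5×1.1667 + 4 = 50.807 cmH2O; new PIP = 50.807 + (2.624) = 53.431 cmH2O.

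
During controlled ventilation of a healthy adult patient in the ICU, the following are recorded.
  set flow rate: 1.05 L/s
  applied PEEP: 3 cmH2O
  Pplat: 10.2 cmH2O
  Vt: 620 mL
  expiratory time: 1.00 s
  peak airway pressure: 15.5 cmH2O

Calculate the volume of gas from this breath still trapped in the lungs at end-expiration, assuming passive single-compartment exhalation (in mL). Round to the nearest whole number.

R = (PIP − Pplat)/V̇ = (15.5 − 10.2) / 1.05 = 5.3/1.05 = 5.048 cmH2O·s/L.
C = Vt/(Pplat − PEEP) = 620.0 / (10.2 − 3) = 620.0/7.2 = 86.111 mL/cmH2O.
τ = R × C = 5.048 × 0.08611 L/cmH2O = 0.4347 s.
Fraction remaining = e^(−Te/τ) = e^(−1.00/0.4347) = 0.1002.
Trapped volume = 620.0 × 0.1002 = 62.124 mL.

62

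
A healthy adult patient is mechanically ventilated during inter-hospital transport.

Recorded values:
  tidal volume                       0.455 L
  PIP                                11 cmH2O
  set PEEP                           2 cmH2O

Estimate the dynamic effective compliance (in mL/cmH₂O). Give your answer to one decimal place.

Dynamic compliance = Vt / (PIP − PEEP) = 455 / (11 − 2) = 455 / 9.0 = 50.556 mL/cmH2O.

50.6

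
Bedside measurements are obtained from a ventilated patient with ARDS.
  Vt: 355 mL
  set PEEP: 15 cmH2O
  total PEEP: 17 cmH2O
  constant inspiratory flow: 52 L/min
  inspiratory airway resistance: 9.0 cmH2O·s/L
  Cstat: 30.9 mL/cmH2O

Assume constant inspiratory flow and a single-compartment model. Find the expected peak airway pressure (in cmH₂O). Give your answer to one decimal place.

Flow: 52 L/min ÷ 60 = 0.8667 L/s.
Total PEEP = 17 cmH2O (set 15 + intrinsic 2); this is the baseline alveolar pressure.
Equation of motion (constant flow): PIP = Vt/C + R·V̇ + PEEP.
PIP = 355/30.9 + 9.0×0.8667 + 17 = 11.489 + 7.8 + 17 = 36.289 cmH2O.

36.3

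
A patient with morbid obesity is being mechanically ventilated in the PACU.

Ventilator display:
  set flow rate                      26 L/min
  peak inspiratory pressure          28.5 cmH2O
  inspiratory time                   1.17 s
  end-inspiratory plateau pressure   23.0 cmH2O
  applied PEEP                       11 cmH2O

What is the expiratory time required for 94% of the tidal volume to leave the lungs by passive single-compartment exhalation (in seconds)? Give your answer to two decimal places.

1.51

Flow: 26 L/min ÷ 60 = 0.4333 L/s.
Vt = flow × Ti = 0.4333 L/s × 1.17 s × 1000 mL/L = 506.96 mL.
R = (PIP − Pplat)/V̇ = (28.5 − 23.0) / 0.4333 = 5.5/0.4333 = 12.693 cmH2O·s/L.
C = Vt/(Pplat − PEEP) = 506.96 / (23.0 − 11) = 506.96/12.0 = 42.247 mL/cmH2O.
τ = R × C = 12.693 × 0.04225 L/cmH2O = 0.5363 s.
t = −τ·ln(1 − 0.94) = −0.5363·ln(0.06) = 1.509 s.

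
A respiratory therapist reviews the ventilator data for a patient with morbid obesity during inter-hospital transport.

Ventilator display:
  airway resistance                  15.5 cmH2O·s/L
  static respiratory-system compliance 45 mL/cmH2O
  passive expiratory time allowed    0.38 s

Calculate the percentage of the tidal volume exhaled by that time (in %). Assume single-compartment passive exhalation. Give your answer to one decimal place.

τ = R × C = 15.5 × 45 mL/cmH2O = 15.5 × 0.045 L/cmH2O = 0.6975 s.
Passive exhalation: V(t)/V₀ = e^(−t/τ) = e^(−0.38/0.6975) = 0.58.
Fraction exhaled = 1 − 0.58 = 0.42 → 42.0%.

42.0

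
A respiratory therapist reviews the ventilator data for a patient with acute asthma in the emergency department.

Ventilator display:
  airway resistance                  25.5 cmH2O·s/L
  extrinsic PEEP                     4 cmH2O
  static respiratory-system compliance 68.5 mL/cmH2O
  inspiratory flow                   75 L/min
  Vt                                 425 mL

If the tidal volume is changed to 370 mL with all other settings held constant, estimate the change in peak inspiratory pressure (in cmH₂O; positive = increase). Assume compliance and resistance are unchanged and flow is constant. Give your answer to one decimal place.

PIP = Vt/C + R·V̇ + PEEP (constant-flow equation of motion).
Only the elastic term changes: ΔPIP = ΔVt / C = (370 − 425) / 68.5 = -0.8029 cmH2O.

-0.8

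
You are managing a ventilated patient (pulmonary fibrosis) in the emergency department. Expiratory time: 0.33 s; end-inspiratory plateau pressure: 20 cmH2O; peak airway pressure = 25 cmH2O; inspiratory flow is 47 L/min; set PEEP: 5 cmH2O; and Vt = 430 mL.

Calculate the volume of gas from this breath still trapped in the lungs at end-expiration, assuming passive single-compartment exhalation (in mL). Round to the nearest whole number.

Flow: 47 L/min ÷ 60 = 0.7833 L/s.
R = (PIP − Pplat)/V̇ = (25 − 20) / 0.7833 = 5.0/0.7833 = 6.383 cmH2O·s/L.
C = Vt/(Pplat − PEEP) = 430.0 / (20 − 5) = 430.0/15.0 = 28.667 mL/cmH2O.
τ = R × C = 6.383 × 0.02867 L/cmH2O = 0.183 s.
Fraction remaining = e^(−Te/τ) = e^(−0.33/0.183) = 0.1648.
Trapped volume = 430.0 × 0.1648 = 70.864 mL.

71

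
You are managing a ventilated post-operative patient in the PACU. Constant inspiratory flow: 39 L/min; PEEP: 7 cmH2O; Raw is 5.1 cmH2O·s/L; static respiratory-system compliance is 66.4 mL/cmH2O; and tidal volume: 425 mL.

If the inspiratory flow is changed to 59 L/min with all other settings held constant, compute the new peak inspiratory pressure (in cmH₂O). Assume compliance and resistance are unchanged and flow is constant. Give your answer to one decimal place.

Flow: 39 L/min ÷ 60 = 0.65 L/s.
New flow: 59 L/min ÷ 60 = 0.9833 L/s.
PIP = Vt/C + R·V̇ + PEEP (constant-flow equation of motion).
Only the resistive term changes: ΔPIP = R × ΔV̇ = 5.1 × (0.9833 − 0.65) = 5.1 × 0.3333 = 1.7 cmH2O.
Original PIP = 425/66.4 + 5.1×0.65 + 7 = 16.716 cmH2O; new PIP = 16.716 + (1.7) = 18.416 cmH2O.

18.4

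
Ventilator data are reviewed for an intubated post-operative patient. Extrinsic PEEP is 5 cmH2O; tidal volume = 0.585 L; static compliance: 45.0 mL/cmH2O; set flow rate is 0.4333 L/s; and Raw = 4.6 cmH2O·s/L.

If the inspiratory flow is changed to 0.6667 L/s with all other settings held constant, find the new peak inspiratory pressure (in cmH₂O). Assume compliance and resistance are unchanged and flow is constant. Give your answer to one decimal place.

PIP = Vt/C + R·V̇ + PEEP (constant-flow equation of motion).
Only the resistive term changes: ΔPIP = R × ΔV̇ = 4.6 × (0.6667 − 0.4333) = 4.6 × 0.2334 = 1.074 cmH2O.
Original PIP = 585/45.0 + 4.6×0.4333 + 5 = 19.993 cmH2O; new PIP = 19.993 + (1.074) = 21.067 cmH2O.

21.1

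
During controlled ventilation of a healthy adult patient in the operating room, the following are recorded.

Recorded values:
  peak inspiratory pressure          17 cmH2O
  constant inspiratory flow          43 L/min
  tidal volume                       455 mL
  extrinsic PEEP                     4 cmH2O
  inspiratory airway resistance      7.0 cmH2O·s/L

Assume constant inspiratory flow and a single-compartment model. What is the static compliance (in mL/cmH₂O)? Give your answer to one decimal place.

Flow: 43 L/min ÷ 60 = 0.7167 L/s.
Equation of motion (constant flow): PIP = Vt/C + R·V̇ + PEEP.
Vt/C = PIP − R·V̇ − PEEP = 17 − 7.0×0.7167 − 4 = 17 − 5.017 − 4 = 7.983 cmH2O.
C = Vt / 7.983 = 455 / 7.983 = 56.996 mL/cmH2O.

57.0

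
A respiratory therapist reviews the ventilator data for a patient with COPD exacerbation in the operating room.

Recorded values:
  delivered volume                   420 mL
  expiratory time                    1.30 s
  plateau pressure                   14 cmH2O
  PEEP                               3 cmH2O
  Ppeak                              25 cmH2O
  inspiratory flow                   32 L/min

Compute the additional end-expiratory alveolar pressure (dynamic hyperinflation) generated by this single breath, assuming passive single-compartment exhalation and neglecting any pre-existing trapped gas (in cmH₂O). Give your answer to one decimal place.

Flow: 32 L/min ÷ 60 = 0.5333 L/s.
R = (PIP − Pplat)/V̇ = (25 − 14) / 0.5333 = 11.0/0.5333 = 20.626 cmH2O·s/L.
C = Vt/(Pplat − PEEP) = 420.0 / (14 − 3) = 420.0/11.0 = 38.182 mL/cmH2O.
τ = R × C = 20.626 × 0.03818 L/cmH2O = 0.7875 s.
Fraction remaining = e^(−Te/τ) = e^(−1.30/0.7875) = 0.1919; trapped volume = 420.0 × 0.1919 = 80.598 mL.
Additional alveolar pressure from trapping ≈ V_trapped / C = 80.598 / 38.182 = 2.111 cmH2O.

2.1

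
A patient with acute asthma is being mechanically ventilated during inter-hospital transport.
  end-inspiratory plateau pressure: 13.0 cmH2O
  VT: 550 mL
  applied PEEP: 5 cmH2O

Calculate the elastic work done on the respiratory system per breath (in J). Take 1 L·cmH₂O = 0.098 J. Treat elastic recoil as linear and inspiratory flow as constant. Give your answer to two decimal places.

Elastic work ≈ ½ × (Pplat − PEEP) × Vt = 0.5 × (13.0 − 5) × 0.550 L = 0.5 × 8.0 × 0.550 = 2.2 L·cmH2O.
× 0.098 J/(L·cmH2O) → 0.2156 J.

0.22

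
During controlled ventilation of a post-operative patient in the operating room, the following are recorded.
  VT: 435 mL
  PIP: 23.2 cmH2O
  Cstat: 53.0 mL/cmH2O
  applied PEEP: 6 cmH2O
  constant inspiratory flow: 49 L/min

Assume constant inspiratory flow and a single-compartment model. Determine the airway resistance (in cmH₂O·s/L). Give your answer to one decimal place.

11.0

Flow: 49 L/min ÷ 60 = 0.8167 L/s.
Equation of motion (constant flow): PIP = Vt/C + R·V̇ + PEEP.
R·V̇ = PIP − Vt/C − PEEP = 23.2 − 435/53.0 − 6 = 23.2 − 8.208 − 6 = 8.992 cmH2O.
R = 8.992 / 0.8167 = 11.01 cmH2O·s/L.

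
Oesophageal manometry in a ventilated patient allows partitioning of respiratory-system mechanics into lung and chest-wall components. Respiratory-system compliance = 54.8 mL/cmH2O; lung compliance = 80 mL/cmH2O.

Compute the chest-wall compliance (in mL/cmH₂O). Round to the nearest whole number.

174

1/Ccw = 1/Crs − 1/CL.
1/Ccw = 1/54.8 − 1/80 = 0.005748.
Ccw = 173.97 mL/cmH2O.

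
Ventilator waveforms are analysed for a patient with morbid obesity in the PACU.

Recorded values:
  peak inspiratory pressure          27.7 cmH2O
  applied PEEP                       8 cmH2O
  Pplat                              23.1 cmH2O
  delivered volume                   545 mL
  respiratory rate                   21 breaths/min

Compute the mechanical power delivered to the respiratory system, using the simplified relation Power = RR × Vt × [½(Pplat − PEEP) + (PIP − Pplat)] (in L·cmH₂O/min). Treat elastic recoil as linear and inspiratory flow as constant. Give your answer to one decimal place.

139.1

Per-breath work = Vt × [½(Pplat−PEEP) + (PIP−Pplat)] = 0.545 × [0.5×15.1 + 4.6] = 0.545 × 12.15 = 6.622 L·cmH2O.
Power = 21 × 6.622 = 139.06 L·cmH2O/min.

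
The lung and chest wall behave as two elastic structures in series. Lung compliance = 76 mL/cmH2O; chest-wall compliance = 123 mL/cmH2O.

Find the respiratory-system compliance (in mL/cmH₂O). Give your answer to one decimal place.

Lung and chest wall are elastances in series: 1/Crs = 1/CL + 1/Ccw.
1/Crs = 1/76 + 1/123 = 0.02129.
Crs = 46.97 mL/cmH2O.

47.0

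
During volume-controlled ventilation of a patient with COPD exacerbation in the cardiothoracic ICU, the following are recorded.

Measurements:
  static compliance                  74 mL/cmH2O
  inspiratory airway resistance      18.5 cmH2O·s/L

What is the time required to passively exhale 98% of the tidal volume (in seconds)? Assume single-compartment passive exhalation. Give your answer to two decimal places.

5.36

τ = R × C = 18.5 × 74 mL/cmH2O = 18.5 × 0.074 L/cmH2O = 1.369 s.
Exhaled fraction f = 1 − e^(−t/τ) → t = −τ·ln(1 − f) = −1.369·ln(0.02) = 5.356 s.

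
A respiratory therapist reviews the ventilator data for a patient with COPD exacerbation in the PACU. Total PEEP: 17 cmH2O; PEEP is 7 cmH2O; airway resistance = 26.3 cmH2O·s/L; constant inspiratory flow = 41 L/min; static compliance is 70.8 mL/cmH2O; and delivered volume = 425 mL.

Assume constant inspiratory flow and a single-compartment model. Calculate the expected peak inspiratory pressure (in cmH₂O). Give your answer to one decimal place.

41.0

Flow: 41 L/min ÷ 60 = 0.6833 L/s.
Total PEEP = 17 cmH2O (set 7 + intrinsic 10); this is the baseline alveolar pressure.
Equation of motion (constant flow): PIP = Vt/C + R·V̇ + PEEP.
PIP = 425/70.8 + 26.3×0.6833 + 17 = 6.003 + 17.971 + 17 = 40.974 cmH2O.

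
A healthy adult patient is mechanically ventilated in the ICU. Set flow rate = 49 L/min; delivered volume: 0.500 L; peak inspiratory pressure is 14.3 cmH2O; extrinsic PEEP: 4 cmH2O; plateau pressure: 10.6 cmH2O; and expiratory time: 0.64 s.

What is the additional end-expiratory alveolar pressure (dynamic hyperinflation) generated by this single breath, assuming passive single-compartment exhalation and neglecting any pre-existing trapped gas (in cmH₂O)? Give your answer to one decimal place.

1.0

Flow: 49 L/min ÷ 60 = 0.8167 L/s.
R = (PIP − Pplat)/V̇ = (14.3 − 10.6) / 0.8167 = 3.7/0.8167 = 4.53 cmH2O·s/L.
C = Vt/(Pplat − PEEP) = 500.0 / (10.6 − 4) = 500.0/6.6 = 75.758 mL/cmH2O.
τ = R × C = 4.53 × 0.07576 L/cmH2O = 0.3432 s.
Fraction remaining = e^(−Te/τ) = e^(−0.64/0.3432) = 0.1549; trapped volume = 500.0 × 0.1549 = 77.45 mL.
Additional alveolar pressure from trapping ≈ V_trapped / C = 77.45 / 75.758 = 1.022 cmH2O.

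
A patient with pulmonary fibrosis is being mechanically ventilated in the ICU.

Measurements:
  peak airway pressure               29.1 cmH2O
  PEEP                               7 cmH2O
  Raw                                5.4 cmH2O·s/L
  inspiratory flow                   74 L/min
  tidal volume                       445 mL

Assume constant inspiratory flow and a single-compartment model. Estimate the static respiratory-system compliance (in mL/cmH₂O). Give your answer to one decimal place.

28.8

Flow: 74 L/min ÷ 60 = 1.2333 L/s.
Equation of motion (constant flow): PIP = Vt/C + R·V̇ + PEEP.
Vt/C = PIP − R·V̇ − PEEP = 29.1 − 5.4×1.2333 − 7 = 29.1 − 6.66 − 7 = 15.44 cmH2O.
C = Vt / 15.44 = 445 / 15.44 = 28.821 mL/cmH2O.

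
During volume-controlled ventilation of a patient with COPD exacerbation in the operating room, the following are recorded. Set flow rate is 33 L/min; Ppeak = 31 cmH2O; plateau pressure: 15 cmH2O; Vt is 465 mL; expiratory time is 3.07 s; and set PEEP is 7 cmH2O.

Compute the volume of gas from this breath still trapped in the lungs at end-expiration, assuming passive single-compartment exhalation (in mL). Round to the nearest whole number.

Flow: 33 L/min ÷ 60 = 0.55 L/s.
R = (PIP − Pplat)/V̇ = (31 − 15) / 0.55 = 16.0/0.55 = 29.091 cmH2O·s/L.
C = Vt/(Pplat − PEEP) = 465.0 / (15 − 7) = 465.0/8.0 = 58.125 mL/cmH2O.
τ = R × C = 29.091 × 0.05813 L/cmH2O = 1.691 s.
Fraction remaining = e^(−Te/τ) = e^(−3.07/1.691) = 0.1628.
Trapped volume = 465.0 × 0.1628 = 75.702 mL.

76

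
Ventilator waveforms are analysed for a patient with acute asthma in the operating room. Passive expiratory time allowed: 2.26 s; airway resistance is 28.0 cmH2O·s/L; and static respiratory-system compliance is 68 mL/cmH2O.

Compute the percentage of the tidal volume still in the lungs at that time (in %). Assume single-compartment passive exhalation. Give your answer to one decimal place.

τ = R × C = 28.0 × 68 mL/cmH2O = 28.0 × 0.068 L/cmH2O = 1.904 s.
Passive exhalation: V(t)/V₀ = e^(−t/τ) = e^(−2.26/1.904) = 0.3051.
Fraction remaining = 0.3051 → 30.51%.

30.5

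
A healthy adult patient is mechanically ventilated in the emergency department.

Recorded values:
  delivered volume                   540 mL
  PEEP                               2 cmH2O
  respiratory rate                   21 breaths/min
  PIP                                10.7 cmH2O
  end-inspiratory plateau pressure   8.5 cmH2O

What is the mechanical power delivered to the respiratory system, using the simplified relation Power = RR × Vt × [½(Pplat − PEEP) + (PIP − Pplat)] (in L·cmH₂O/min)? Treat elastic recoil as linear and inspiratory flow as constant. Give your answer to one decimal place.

61.8

Per-breath work = Vt × [½(Pplat−PEEP) + (PIP−Pplat)] = 0.540 × [0.5×6.5 + 2.2] = 0.540 × 5.45 = 2.943 L·cmH2O.
Power = 21 × 2.943 = 61.803 L·cmH2O/min.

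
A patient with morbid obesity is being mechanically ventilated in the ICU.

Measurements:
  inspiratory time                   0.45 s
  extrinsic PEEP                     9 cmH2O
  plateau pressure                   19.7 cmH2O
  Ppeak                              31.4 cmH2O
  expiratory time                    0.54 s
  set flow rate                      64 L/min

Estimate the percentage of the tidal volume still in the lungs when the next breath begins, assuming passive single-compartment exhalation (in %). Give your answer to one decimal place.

Flow: 64 L/min ÷ 60 = 1.0667 L/s.
Vt = flow × Ti = 1.0667 L/s × 0.45 s × 1000 mL/L = 480.02 mL.
R = (PIP − Pplat)/V̇ = (31.4 − 19.7) / 1.0667 = 11.7/1.0667 = 10.968 cmH2O·s/L.
C = Vt/(Pplat − PEEP) = 480.02 / (19.7 − 9) = 480.02/10.7 = 44.862 mL/cmH2O.
τ = R × C = 10.968 × 0.04486 L/cmH2O = 0.492 s.
Fraction remaining at end-expiration = e^(−Te/τ) = e^(−0.54/0.492) = 0.3337 → 33.37%.

33.4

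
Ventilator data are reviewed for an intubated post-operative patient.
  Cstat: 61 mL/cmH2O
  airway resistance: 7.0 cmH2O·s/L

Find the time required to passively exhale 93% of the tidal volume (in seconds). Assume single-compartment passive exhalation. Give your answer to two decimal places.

1.14

τ = R × C = 7.0 × 61 mL/cmH2O = 7.0 × 0.061 L/cmH2O = 0.427 s.
Exhaled fraction f = 1 − e^(−t/τ) → t = −τ·ln(1 − f) = −0.427·ln(0.07) = 1.136 s.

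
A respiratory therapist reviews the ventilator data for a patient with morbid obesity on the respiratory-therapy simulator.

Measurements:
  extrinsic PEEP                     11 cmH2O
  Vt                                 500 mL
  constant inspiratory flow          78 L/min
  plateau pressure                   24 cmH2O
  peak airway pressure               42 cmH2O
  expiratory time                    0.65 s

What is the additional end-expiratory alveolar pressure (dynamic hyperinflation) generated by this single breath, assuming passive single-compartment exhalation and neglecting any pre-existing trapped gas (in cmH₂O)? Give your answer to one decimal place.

3.8

Flow: 78 L/min ÷ 60 = 1.3 L/s.
R = (PIP − Pplat)/V̇ = (42 − 24) / 1.3 = 18.0/1.3 = 13.846 cmH2O·s/L.
C = Vt/(Pplat − PEEP) = 500.0 / (24 − 11) = 500.0/13.0 = 38.462 mL/cmH2O.
τ = R × C = 13.846 × 0.03846 L/cmH2O = 0.5325 s.
Fraction remaining = e^(−Te/τ) = e^(−0.65/0.5325) = 0.295; trapped volume = 500.0 × 0.295 = 147.5 mL.
Additional alveolar pressure from trapping ≈ V_trapped / C = 147.5 / 38.462 = 3.835 cmH2O.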